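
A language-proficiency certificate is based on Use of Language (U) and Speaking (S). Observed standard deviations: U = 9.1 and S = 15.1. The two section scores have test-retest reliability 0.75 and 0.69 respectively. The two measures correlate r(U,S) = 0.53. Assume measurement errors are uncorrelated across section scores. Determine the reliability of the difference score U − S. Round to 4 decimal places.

0.4467

Var(U−S) = 9.1² + 15.1² − 2·9.1·15.1·0.53 = 310.82 − 145.655 = 165.165.
With uncorrelated errors the cross-covariances are all true-score covariance, so they carry over unchanged; only the diagonal terms shrink to ρᵢσᵢ².
True-score variance = [9.1²·0.75 + 15.1²·0.69] − 145.655 = 219.434 − 145.655 = 73.7798.
Reliability = 73.7798 / 165.165 = 0.4467.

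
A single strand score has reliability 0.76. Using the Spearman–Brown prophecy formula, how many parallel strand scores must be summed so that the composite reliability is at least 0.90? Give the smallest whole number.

3

k ≥ ρ*(1−ρ₁)/(ρ₁(1−ρ*)) = 0.90·0.24 / (0.76·0.10) = 2.842.
Smallest integer k = 3.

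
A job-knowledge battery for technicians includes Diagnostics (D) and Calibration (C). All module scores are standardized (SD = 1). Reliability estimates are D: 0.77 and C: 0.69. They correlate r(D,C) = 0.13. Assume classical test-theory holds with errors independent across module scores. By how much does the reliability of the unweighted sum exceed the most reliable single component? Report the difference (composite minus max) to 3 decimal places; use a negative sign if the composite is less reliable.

-0.009

Var(sum) = 2 + 0.26 = 2.26; true-score variance = 1.46 + 0.26 = 1.72; composite reliability = 0.7611.
Max component reliability = 0.7700.
Difference = 0.7611 − 0.7700 = -0.009.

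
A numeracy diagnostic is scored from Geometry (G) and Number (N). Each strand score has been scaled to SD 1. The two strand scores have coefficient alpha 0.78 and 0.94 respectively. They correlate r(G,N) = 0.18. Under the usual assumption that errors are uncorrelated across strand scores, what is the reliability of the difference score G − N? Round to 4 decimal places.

0.8293

Var(G−N) = 1 + 1 − 2·0.18 = 2 − 0.36 = 1.64.
Under uncorrelated errors the observed covariances equal the true-score covariances, so only the own-variance terms attenuate.
True-score variance = [0.78 + 0.94] − 0.36 = 1.72 − 0.36 = 1.36.
Reliability = 1.36 / 1.64 = 0.8293.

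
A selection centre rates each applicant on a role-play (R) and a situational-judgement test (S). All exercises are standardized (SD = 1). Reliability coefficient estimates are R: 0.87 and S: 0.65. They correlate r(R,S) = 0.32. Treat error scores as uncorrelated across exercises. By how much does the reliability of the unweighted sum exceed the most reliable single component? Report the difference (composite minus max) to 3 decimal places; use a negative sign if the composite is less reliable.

-0.052

Var(sum) = 2 + 0.64 = 2.64; true-score variance = 1.52 + 0.64 = 2.16; composite reliability = 0.8182.
Max component reliability = 0.8700.
Difference = 0.8182 − 0.8700 = -0.052.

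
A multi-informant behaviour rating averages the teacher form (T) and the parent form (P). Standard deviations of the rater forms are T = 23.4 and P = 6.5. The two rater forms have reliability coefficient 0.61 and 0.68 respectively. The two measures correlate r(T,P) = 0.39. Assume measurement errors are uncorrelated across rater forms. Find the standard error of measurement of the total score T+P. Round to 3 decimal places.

Var(total) = 589.81 + 118.638 = 708.448.
True-score variance = 362.742 + 118.638 = 481.38, so reliability = 0.6795.
Error variance = 708.448 − 481.38 = 227.068; SEM = √227.068 = 15.069.

15.069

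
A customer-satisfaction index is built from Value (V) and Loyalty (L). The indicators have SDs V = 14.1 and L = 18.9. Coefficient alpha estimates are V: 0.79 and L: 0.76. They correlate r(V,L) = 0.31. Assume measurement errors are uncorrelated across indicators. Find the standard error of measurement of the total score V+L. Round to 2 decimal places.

11.29

Var(total) = 556.02 + 165.224 = 721.244.
True-score variance = 428.539 + 165.224 = 593.763, so reliability = 0.8232.
Error variance = 721.244 − 593.763 = 127.481; SEM = √127.481 = 11.29.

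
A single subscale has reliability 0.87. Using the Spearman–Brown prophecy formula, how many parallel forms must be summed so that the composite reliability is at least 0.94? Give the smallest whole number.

k ≥ ρ*(1−ρ₁)/(ρ₁(1−ρ*)) = 0.94·0.13 / (0.87·0.06) = 2.341.
Smallest integer k = 3.

3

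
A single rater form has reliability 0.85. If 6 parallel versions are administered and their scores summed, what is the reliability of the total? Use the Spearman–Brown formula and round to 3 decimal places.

0.971

ρ_k = kρ / (1 + (k−1)ρ) = 6·0.85 / (1 + 5·0.85) = 5.100 / 5.250 = 0.971.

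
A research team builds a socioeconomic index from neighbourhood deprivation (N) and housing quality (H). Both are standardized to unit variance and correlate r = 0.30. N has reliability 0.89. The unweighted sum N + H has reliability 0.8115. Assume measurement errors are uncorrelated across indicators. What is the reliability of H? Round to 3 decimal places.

0.620

Var(N+H) = 2 + 2·0.30 = 2.600.
True-score variance = ρ_N + ρ_H + 2·0.30, so 0.8115 = (0.89 + ρ_H + 0.60) / 2.600.
ρ_H = 0.8115·2.600 − 0.89 − 0.60 = 0.620.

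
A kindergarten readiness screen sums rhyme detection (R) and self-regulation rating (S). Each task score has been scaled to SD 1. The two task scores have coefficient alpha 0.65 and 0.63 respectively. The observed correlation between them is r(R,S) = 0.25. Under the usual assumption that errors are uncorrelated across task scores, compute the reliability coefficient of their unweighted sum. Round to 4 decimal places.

0.7120

Var(R+S) = 2 + 2·[0.25] = 2 + 0.5 = 2.5.
With uncorrelated errors the cross-covariances are all true-score covariance, so they carry over unchanged; only the diagonal terms shrink to ρᵢσᵢ².
True-score variance = [0.65 + 0.63] + 0.5 = 1.28 + 0.5 = 1.78.
Reliability = 1.78 / 2.5 = 0.7120.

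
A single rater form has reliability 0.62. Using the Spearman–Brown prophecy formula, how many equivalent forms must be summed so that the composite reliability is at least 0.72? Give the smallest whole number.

k ≥ ρ*(1−ρ₁)/(ρ₁(1−ρ*)) = 0.72·0.38 / (0.62·0.28) = 1.576.
Smallest integer k = 2.

2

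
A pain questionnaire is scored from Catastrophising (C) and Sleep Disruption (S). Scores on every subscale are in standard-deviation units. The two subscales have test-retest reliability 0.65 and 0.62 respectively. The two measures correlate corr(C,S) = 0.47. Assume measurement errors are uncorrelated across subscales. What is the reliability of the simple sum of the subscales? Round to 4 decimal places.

Var(C+S) = 2 + 2·[0.47] = 2 + 0.94 = 2.94.
Because errors are independent across components, Cov(Tᵢ,Tⱼ) = Cov(Xᵢ,Xⱼ); the off-diagonal part of the true-score variance is the same as above.
True-score variance = [0.65 + 0.62] + 0.94 = 1.27 + 0.94 = 2.21.
Reliability = 2.21 / 2.94 = 0.7517.

0.7517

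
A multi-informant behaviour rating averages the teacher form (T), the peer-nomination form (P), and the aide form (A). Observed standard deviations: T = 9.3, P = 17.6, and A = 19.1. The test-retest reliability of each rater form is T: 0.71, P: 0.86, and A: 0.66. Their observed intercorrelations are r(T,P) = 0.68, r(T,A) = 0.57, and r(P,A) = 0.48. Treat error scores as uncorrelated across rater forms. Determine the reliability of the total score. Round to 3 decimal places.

Var(T+P+A) = 9.3² + 17.6² + 19.1² + 2·[9.3·17.6·0.68 + 9.3·19.1·0.57 + 17.6·19.1·0.48] = 761.06 + 747.817 = 1508.88.
Under uncorrelated errors the observed covariances equal the true-score covariances, so only the own-variance terms attenuate.
True-score variance = [9.3²·0.71 + 17.6²·0.86 + 19.1²·0.66] + 747.817 = 568.576 + 747.817 = 1316.39.
Reliability = 1316.39 / 1508.88 = 0.872.

0.872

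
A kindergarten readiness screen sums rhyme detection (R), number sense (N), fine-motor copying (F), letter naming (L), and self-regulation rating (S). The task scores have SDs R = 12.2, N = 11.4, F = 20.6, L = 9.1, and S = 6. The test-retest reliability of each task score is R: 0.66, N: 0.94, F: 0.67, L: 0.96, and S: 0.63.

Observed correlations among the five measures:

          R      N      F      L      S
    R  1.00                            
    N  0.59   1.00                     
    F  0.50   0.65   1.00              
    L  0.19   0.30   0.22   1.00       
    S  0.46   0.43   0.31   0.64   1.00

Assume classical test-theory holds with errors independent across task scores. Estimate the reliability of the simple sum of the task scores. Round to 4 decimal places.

0.8926

Var(R+N+F+L+S) = 12.2² + 11.4² + 20.6² + 9.1² + 6² + 2·[12.2·11.4·0.59 + 12.2·20.6·0.50 + 12.2·9.1·0.19 + 12.2·6·0.46 + 11.4·20.6·0.65 + 11.4·9.1·0.30 + 11.4·6·0.43 + 20.6·9.1·0.22 + 20.6·6·0.31 + 9.1·6·0.64] = 821.97 + 1180.33 = 2002.3.
With uncorrelated errors the cross-covariances are all true-score covariance, so they carry over unchanged; only the diagonal terms shrink to ρᵢσᵢ².
True-score variance = [12.2²·0.66 + 11.4²·0.94 + 20.6²·0.67 + 9.1²·0.96 + 6²·0.63] + 1180.33 = 606.896 + 1180.33 = 1787.22.
Reliability = 1787.22 / 2002.3 = 0.8926.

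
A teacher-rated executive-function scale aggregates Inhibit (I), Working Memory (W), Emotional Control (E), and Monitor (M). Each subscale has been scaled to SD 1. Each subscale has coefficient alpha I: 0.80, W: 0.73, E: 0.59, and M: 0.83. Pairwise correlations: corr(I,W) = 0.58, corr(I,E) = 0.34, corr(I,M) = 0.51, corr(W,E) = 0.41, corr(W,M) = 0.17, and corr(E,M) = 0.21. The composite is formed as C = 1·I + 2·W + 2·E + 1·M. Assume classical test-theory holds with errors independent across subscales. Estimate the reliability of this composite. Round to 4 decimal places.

0.8415

Var(C) = 1 + 2² + 2² + 1 + 2·[2·0.58 + 2·0.34 + 0.51 + 4·0.41 + 2·0.17 + 2·0.21] = 10 + 9.5 = 19.5.
With uncorrelated errors the cross-covariances are all true-score covariance, so they carry over unchanged; only the diagonal terms shrink to ρᵢσᵢ².
True-score variance = [0.80 + 2²·0.73 + 2²·0.59 + 0.83] + 9.5 = 6.91 + 9.5 = 16.41.
Reliability = 16.41 / 19.5 = 0.8415.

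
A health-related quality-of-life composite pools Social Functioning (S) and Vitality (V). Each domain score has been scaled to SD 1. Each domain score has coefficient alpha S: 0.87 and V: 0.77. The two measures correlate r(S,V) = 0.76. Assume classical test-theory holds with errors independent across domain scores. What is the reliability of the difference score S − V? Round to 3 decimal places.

0.250

Var(S−V) = 1 + 1 − 2·0.76 = 2 − 1.52 = 0.48.
With uncorrelated errors the cross-covariances are all true-score covariance, so they carry over unchanged; only the diagonal terms shrink to ρᵢσᵢ².
True-score variance = [0.87 + 0.77] − 1.52 = 1.64 − 1.52 = 0.12.
Reliability = 0.12 / 0.48 = 0.250.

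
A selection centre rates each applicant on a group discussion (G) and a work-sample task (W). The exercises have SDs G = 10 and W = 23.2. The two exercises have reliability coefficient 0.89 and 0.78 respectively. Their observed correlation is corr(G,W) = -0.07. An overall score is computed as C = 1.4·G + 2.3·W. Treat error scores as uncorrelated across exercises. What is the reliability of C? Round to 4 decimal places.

Var(C) = 1.4²·10² + 2.3²·23.2² + 2·[3.22·10·23.2·(-0.07)] = 3043.29 − 104.586 = 2938.7.
With uncorrelated errors the cross-covariances are all true-score covariance, so they carry over unchanged; only the diagonal terms shrink to ρᵢσᵢ².
True-score variance = [1.4²·10²·0.89 + 2.3²·23.2²·0.78] − 104.586 = 2395.33 − 104.586 = 2290.74.
Reliability = 2290.74 / 2938.7 = 0.7795.

0.7795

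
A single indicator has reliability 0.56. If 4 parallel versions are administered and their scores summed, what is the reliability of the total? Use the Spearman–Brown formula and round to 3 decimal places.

ρ_k = kρ / (1 + (k−1)ρ) = 4·0.56 / (1 + 3·0.56) = 2.240 / 2.680 = 0.836.

0.836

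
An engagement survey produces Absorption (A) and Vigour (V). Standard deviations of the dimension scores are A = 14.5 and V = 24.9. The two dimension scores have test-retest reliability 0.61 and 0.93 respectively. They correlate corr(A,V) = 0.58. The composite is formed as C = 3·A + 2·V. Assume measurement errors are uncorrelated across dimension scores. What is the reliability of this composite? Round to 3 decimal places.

Var(C) = 3²·14.5² + 2²·24.9² + 2·[6·14.5·24.9·0.58] = 4372.29 + 2512.91 = 6885.2.
Because errors are independent across components, Cov(Tᵢ,Tⱼ) = Cov(Xᵢ,Xⱼ); the off-diagonal part of the true-score variance is the same as above.
True-score variance = [3²·14.5²·0.61 + 2²·24.9²·0.93] + 2512.91 = 3460.71 + 2512.91 = 5973.62.
Reliability = 5973.62 / 6885.2 = 0.868.

0.868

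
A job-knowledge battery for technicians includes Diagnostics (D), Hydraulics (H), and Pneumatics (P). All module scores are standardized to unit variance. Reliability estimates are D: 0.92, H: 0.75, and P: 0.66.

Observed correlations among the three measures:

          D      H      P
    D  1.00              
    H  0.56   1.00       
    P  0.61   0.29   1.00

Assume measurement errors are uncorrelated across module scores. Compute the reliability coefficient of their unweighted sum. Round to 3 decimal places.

Var(D+H+P) = 3 + 2·[0.56 + 0.61 + 0.29] = 3 + 2.92 = 5.92.
Because errors are independent across components, Cov(Tᵢ,Tⱼ) = Cov(Xᵢ,Xⱼ); the off-diagonal part of the true-score variance is the same as above.
True-score variance = [0.92 + 0.75 + 0.66] + 2.92 = 2.33 + 2.92 = 5.25.
Reliability = 5.25 / 5.92 = 0.887.

0.887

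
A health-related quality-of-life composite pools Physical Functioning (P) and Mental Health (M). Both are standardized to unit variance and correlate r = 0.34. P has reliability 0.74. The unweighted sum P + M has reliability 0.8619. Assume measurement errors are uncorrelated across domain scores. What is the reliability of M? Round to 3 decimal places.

0.890

Var(P+M) = 2 + 2·0.34 = 2.680.
True-score variance = ρ_P + ρ_M + 2·0.34, so 0.8619 = (0.74 + ρ_M + 0.68) / 2.680.
ρ_M = 0.8619·2.680 − 0.74 − 0.68 = 0.890.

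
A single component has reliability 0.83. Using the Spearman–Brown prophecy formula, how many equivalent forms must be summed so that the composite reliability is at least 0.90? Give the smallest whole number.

2

k ≥ ρ*(1−ρ₁)/(ρ₁(1−ρ*)) = 0.90·0.17 / (0.83·0.10) = 1.843.
Smallest integer k = 2.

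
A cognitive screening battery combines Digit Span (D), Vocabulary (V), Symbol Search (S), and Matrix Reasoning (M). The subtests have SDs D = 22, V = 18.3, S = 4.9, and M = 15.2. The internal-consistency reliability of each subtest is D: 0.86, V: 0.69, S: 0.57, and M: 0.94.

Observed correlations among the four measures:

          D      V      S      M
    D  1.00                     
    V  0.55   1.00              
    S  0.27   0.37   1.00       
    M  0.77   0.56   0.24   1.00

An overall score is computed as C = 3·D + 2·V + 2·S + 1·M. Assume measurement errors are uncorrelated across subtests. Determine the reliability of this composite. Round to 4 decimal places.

0.9063

Var(C) = 3²·22² + 2²·18.3² + 2²·4.9² + 15.2² + 2·[6·22·18.3·0.55 + 6·22·4.9·0.27 + 3·22·15.2·0.77 + 4·18.3·4.9·0.37 + 2·18.3·15.2·0.56 + 2·4.9·15.2·0.24] = 6022.64 + 5511.36 = 11534.
Under uncorrelated errors the observed covariances equal the true-score covariances, so only the own-variance terms attenuate.
True-score variance = [3²·22²·0.86 + 2²·18.3²·0.69 + 2²·4.9²·0.57 + 15.2²·0.94] + 5511.36 = 4942.38 + 5511.36 = 10453.7.
Reliability = 10453.7 / 11534 = 0.9063.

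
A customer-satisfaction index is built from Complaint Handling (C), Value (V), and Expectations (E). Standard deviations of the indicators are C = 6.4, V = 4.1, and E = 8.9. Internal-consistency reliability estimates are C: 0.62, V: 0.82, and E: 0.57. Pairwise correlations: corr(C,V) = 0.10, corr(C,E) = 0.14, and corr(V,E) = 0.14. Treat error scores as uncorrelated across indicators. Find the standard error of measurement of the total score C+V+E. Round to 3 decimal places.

7.256

Var(total) = 136.98 + 31.414 = 168.394.
True-score variance = 84.3291 + 31.414 = 115.743, so reliability = 0.6873.
Error variance = 168.394 − 115.743 = 52.6509; SEM = √52.6509 = 7.256.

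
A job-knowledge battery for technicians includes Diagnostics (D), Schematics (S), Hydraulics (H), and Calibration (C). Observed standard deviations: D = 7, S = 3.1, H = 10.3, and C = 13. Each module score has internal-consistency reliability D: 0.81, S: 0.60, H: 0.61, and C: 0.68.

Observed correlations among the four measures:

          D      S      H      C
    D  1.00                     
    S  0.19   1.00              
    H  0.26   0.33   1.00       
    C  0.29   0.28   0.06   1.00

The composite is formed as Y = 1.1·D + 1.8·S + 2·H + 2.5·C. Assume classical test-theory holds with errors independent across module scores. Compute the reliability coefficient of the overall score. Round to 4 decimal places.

0.7456

Var(Y) = 1.1²·7² + 1.8²·3.1² + 2²·10.3² + 2.5²·13² + 2·[1.98·7·3.1·0.19 + 2.2·7·10.3·0.26 + 2.75·7·13·0.29 + 3.6·3.1·10.3·0.33 + 4.5·3.1·13·0.28 + 5·10.3·13·0.06] = 1571.04 + 501.716 = 2072.75.
Under uncorrelated errors the observed covariances equal the true-score covariances, so only the own-variance terms attenuate.
True-score variance = [1.1²·7²·0.81 + 1.8²·3.1²·0.60 + 2²·10.3²·0.61 + 2.5²·13²·0.68] + 501.716 = 1043.82 + 501.716 = 1545.53.
Reliability = 1545.53 / 2072.75 = 0.7456.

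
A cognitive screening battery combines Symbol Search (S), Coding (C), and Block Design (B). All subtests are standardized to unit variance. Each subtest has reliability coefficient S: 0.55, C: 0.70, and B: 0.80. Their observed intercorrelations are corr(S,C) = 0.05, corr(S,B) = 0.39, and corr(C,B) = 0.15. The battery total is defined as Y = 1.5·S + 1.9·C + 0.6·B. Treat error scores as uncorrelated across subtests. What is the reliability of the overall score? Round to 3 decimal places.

0.713

Var(Y) = 1.5² + 1.9² + 0.6² + 2·[2.85·0.05 + 0.9·0.39 + 1.14·0.15] = 6.22 + 1.329 = 7.549.
With uncorrelated errors the cross-covariances are all true-score covariance, so they carry over unchanged; only the diagonal terms shrink to ρᵢσᵢ².
True-score variance = [1.5²·0.55 + 1.9²·0.70 + 0.6²·0.80] + 1.329 = 4.0525 + 1.329 = 5.3815.
Reliability = 5.3815 / 7.549 = 0.713.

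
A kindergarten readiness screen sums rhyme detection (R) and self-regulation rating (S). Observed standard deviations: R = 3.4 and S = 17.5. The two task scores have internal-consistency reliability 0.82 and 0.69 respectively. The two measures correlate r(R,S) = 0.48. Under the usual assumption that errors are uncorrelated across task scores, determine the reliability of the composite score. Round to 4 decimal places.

Var(R+S) = 3.4² + 17.5² + 2·[3.4·17.5·0.48] = 317.81 + 57.12 = 374.93.
With uncorrelated errors the cross-covariances are all true-score covariance, so they carry over unchanged; only the diagonal terms shrink to ρᵢσᵢ².
True-score variance = [3.4²·0.82 + 17.5²·0.69] + 57.12 = 220.792 + 57.12 = 277.912.
Reliability = 277.912 / 374.93 = 0.7412.

0.7412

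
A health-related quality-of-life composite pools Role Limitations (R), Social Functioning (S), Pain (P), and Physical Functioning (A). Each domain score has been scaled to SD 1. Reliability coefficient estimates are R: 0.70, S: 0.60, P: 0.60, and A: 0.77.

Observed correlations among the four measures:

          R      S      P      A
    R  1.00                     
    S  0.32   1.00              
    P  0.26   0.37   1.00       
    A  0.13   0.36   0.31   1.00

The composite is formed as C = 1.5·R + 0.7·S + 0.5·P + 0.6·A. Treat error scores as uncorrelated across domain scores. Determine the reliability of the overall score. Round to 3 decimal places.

Var(C) = 1.5² + 0.7² + 0.5² + 0.6² + 2·[1.05·0.32 + 0.75·0.26 + 0.9·0.13 + 0.35·0.37 + 0.42·0.36 + 0.3·0.31] = 3.35 + 2.0434 = 5.3934.
Under uncorrelated errors the observed covariances equal the true-score covariances, so only the own-variance terms attenuate.
True-score variance = [1.5²·0.70 + 0.7²·0.60 + 0.5²·0.60 + 0.6²·0.77] + 2.0434 = 2.2962 + 2.0434 = 4.3396.
Reliability = 4.3396 / 5.3934 = 0.805.

0.805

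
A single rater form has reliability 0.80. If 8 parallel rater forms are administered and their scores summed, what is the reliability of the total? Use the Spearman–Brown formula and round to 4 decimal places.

ρ_k = kρ / (1 + (k−1)ρ) = 8·0.80 / (1 + 7·0.80) = 6.400 / 6.600 = 0.9697.

0.9697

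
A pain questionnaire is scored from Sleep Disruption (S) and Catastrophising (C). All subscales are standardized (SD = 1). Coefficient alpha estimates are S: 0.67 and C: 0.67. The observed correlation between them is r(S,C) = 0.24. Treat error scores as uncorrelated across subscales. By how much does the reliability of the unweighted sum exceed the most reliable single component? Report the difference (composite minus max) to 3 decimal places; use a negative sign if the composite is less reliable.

Var(sum) = 2 + 0.48 = 2.48; true-score variance = 1.34 + 0.48 = 1.82; composite reliability = 0.7339.
Max component reliability = 0.6700.
Difference = 0.7339 − 0.6700 = 0.064.

0.064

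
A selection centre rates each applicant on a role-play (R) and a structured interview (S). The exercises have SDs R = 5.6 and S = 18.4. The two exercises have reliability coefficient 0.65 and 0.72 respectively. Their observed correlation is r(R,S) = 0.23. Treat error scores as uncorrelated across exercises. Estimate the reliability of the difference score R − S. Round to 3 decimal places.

Var(R−S) = 5.6² + 18.4² − 2·5.6·18.4·0.23 = 369.92 − 47.3984 = 322.522.
With uncorrelated errors the cross-covariances are all true-score covariance, so they carry over unchanged; only the diagonal terms shrink to ρᵢσᵢ².
True-score variance = [5.6²·0.65 + 18.4²·0.72] − 47.3984 = 264.147 − 47.3984 = 216.749.
Reliability = 216.749 / 322.522 = 0.672.

0.672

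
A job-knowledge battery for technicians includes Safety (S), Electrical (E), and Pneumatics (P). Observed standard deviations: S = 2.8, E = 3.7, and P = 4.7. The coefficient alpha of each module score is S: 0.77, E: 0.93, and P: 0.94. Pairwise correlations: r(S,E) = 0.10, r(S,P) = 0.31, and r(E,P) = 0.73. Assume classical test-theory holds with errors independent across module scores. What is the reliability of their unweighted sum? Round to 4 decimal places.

Var(S+E+P) = 2.8² + 3.7² + 4.7² + 2·[2.8·3.7·0.10 + 2.8·4.7·0.31 + 3.7·4.7·0.73] = 43.62 + 35.6206 = 79.2406.
Because errors are independent across components, Cov(Tᵢ,Tⱼ) = Cov(Xᵢ,Xⱼ); the off-diagonal part of the true-score variance is the same as above.
True-score variance = [2.8²·0.77 + 3.7²·0.93 + 4.7²·0.94] + 35.6206 = 39.5331 + 35.6206 = 75.1537.
Reliability = 75.1537 / 79.2406 = 0.9484.

0.9484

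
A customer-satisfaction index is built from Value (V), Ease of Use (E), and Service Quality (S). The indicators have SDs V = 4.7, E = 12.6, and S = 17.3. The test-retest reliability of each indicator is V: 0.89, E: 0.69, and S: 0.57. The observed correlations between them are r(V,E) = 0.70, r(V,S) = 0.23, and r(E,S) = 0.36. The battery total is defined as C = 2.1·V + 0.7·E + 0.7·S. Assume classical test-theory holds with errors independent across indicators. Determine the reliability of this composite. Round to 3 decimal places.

0.830

Var(C) = 2.1²·4.7² + 0.7²·12.6² + 0.7²·17.3² + 2·[1.47·4.7·12.6·0.70 + 1.47·4.7·17.3·0.23 + 0.49·12.6·17.3·0.36] = 321.861 + 253.76 = 575.621.
Because errors are independent across components, Cov(Tᵢ,Tⱼ) = Cov(Xᵢ,Xⱼ); the off-diagonal part of the true-score variance is the same as above.
True-score variance = [2.1²·4.7²·0.89 + 0.7²·12.6²·0.69 + 0.7²·17.3²·0.57] + 253.76 = 223.969 + 253.76 = 477.729.
Reliability = 477.729 / 575.621 = 0.830.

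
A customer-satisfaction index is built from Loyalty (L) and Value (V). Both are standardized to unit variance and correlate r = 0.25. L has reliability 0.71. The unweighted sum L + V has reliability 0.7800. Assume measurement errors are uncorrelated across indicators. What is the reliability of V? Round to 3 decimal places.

0.740

Var(L+V) = 2 + 2·0.25 = 2.500.
True-score variance = ρ_L + ρ_V + 2·0.25, so 0.7800 = (0.71 + ρ_V + 0.50) / 2.500.
ρ_V = 0.7800·2.500 − 0.71 − 0.50 = 0.740.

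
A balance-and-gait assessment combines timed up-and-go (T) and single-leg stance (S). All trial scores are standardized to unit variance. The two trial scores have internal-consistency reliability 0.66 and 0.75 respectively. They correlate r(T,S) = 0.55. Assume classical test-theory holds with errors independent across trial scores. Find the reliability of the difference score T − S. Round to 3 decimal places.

0.344

Var(T−S) = 1 + 1 − 2·0.55 = 2 − 1.1 = 0.9.
Under uncorrelated errors the observed covariances equal the true-score covariances, so only the own-variance terms attenuate.
True-score variance = [0.66 + 0.75] − 1.1 = 1.41 − 1.1 = 0.31.
Reliability = 0.31 / 0.9 = 0.344.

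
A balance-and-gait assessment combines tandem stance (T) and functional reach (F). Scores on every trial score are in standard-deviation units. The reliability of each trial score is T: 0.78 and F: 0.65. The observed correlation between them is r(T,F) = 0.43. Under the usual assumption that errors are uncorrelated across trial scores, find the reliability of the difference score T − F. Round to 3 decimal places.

0.500

Var(T−F) = 1 + 1 − 2·0.43 = 2 − 0.86 = 1.14.
Under uncorrelated errors the observed covariances equal the true-score covariances, so only the own-variance terms attenuate.
True-score variance = [0.78 + 0.65] − 0.86 = 1.43 − 0.86 = 0.57.
Reliability = 0.57 / 1.14 = 0.500.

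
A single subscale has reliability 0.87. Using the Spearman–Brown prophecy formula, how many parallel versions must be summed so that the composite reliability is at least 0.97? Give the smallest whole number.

k ≥ ρ*(1−ρ₁)/(ρ₁(1−ρ*)) = 0.97·0.13 / (0.87·0.03) = 4.831.
Smallest integer k = 5.

5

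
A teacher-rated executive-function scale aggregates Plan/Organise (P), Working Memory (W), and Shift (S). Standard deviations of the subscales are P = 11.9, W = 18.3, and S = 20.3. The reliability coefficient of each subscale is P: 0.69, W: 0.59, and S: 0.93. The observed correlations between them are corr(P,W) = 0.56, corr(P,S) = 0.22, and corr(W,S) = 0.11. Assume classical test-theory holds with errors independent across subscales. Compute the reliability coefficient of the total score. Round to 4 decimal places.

Var(P+W+S) = 11.9² + 18.3² + 20.3² + 2·[11.9·18.3·0.56 + 11.9·20.3·0.22 + 18.3·20.3·0.11] = 888.59 + 431.921 = 1320.51.
Under uncorrelated errors the observed covariances equal the true-score covariances, so only the own-variance terms attenuate.
True-score variance = [11.9²·0.69 + 18.3²·0.59 + 20.3²·0.93] + 431.921 = 678.54 + 431.921 = 1110.46.
Reliability = 1110.46 / 1320.51 = 0.8409.

0.8409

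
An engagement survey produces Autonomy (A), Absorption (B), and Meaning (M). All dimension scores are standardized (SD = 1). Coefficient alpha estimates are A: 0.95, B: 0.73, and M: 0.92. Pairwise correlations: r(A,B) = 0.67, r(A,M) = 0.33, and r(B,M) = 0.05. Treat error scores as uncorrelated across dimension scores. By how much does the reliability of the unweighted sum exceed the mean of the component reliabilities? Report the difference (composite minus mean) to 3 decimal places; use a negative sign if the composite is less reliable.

0.055

Var(sum) = 3 + 2.1 = 5.1; true-score variance = 2.6 + 2.1 = 4.7; composite reliability = 0.9216.
Mean component reliability = 0.8667.
Difference = 0.9216 − 0.8667 = 0.055.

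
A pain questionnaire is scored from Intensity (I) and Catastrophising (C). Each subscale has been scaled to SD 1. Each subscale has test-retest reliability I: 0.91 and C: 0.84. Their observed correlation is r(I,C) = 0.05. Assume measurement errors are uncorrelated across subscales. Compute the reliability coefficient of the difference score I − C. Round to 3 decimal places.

Var(I−C) = 1 + 1 − 2·0.05 = 2 − 0.1 = 1.9.
Under uncorrelated errors the observed covariances equal the true-score covariances, so only the own-variance terms attenuate.
True-score variance = [0.91 + 0.84] − 0.1 = 1.75 − 0.1 = 1.65.
Reliability = 1.65 / 1.9 = 0.868.

0.868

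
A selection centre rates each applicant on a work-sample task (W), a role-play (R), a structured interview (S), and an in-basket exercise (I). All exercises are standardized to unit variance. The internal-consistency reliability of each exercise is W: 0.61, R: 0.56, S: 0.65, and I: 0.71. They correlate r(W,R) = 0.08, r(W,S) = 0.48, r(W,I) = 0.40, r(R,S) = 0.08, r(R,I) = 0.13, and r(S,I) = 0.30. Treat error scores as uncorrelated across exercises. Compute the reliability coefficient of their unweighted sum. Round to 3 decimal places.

0.788

Var(W+R+S+I) = 4 + 2·[0.08 + 0.48 + 0.40 + 0.08 + 0.13 + 0.30] = 4 + 2.94 = 6.94.
Under uncorrelated errors the observed covariances equal the true-score covariances, so only the own-variance terms attenuate.
True-score variance = [0.61 + 0.56 + 0.65 + 0.71] + 2.94 = 2.53 + 2.94 = 5.47.
Reliability = 5.47 / 6.94 = 0.788.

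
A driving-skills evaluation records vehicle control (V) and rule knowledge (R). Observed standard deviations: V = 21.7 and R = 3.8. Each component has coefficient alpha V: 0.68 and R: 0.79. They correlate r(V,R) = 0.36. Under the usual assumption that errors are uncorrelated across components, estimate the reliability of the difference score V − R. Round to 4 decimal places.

0.6391

Var(V−R) = 21.7² + 3.8² − 2·21.7·3.8·0.36 = 485.33 − 59.3712 = 425.959.
With uncorrelated errors the cross-covariances are all true-score covariance, so they carry over unchanged; only the diagonal terms shrink to ρᵢσᵢ².
True-score variance = [21.7²·0.68 + 3.8²·0.79] − 59.3712 = 331.613 − 59.3712 = 272.242.
Reliability = 272.242 / 425.959 = 0.6391.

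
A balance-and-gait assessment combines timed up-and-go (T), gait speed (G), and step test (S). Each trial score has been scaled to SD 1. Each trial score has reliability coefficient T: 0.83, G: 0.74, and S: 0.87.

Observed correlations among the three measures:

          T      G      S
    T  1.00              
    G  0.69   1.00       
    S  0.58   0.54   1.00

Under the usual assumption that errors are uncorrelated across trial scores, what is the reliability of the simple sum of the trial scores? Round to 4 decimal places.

Var(T+G+S) = 3 + 2·[0.69 + 0.58 + 0.54] = 3 + 3.62 = 6.62.
Under uncorrelated errors the observed covariances equal the true-score covariances, so only the own-variance terms attenuate.
True-score variance = [0.83 + 0.74 + 0.87] + 3.62 = 2.44 + 3.62 = 6.06.
Reliability = 6.06 / 6.62 = 0.9154.

0.9154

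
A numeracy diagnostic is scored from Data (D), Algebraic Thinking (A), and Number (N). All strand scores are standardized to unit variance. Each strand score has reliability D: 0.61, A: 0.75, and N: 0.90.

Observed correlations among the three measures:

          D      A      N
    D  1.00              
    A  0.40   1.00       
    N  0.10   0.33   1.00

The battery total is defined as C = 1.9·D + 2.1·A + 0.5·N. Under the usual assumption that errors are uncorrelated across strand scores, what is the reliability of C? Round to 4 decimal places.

Var(C) = 1.9² + 2.1² + 0.5² + 2·[3.99·0.40 + 0.95·0.10 + 1.05·0.33] = 8.27 + 4.075 = 12.345.
With uncorrelated errors the cross-covariances are all true-score covariance, so they carry over unchanged; only the diagonal terms shrink to ρᵢσᵢ².
True-score variance = [1.9²·0.61 + 2.1²·0.75 + 0.5²·0.90] + 4.075 = 5.7346 + 4.075 = 9.8096.
Reliability = 9.8096 / 12.345 = 0.7946.

0.7946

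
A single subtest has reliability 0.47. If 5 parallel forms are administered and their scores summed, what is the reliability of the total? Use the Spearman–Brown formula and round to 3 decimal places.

0.816

ρ_k = kρ / (1 + (k−1)ρ) = 5·0.47 / (1 + 4·0.47) = 2.350 / 2.880 = 0.816.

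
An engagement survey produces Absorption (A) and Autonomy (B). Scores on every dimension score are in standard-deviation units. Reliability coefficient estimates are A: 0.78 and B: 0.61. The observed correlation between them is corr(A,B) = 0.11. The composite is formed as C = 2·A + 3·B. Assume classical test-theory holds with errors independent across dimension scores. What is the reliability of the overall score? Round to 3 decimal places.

Var(C) = 2² + 3² + 2·[6·0.11] = 13 + 1.32 = 14.32.
Under uncorrelated errors the observed covariances equal the true-score covariances, so only the own-variance terms attenuate.
True-score variance = [2²·0.78 + 3²·0.61] + 1.32 = 8.61 + 1.32 = 9.93.
Reliability = 9.93 / 14.32 = 0.693.

0.693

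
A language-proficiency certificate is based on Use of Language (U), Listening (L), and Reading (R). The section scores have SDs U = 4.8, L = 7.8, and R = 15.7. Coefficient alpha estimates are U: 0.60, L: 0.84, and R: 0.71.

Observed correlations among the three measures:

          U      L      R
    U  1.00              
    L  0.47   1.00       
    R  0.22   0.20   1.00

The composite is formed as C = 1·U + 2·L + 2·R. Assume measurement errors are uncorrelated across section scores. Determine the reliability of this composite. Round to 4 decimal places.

Var(C) = 4.8² + 2²·7.8² + 2²·15.7² + 2·[2·4.8·7.8·0.47 + 2·4.8·15.7·0.22 + 4·7.8·15.7·0.20] = 1252.36 + 332.64 = 1585.
With uncorrelated errors the cross-covariances are all true-score covariance, so they carry over unchanged; only the diagonal terms shrink to ρᵢσᵢ².
True-score variance = [4.8²·0.60 + 2²·7.8²·0.84 + 2²·15.7²·0.71] + 332.64 = 918.278 + 332.64 = 1250.92.
Reliability = 1250.92 / 1585 = 0.7892.

0.7892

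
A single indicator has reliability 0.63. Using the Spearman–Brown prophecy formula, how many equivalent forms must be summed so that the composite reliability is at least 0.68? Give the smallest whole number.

k ≥ ρ*(1−ρ₁)/(ρ₁(1−ρ*)) = 0.68·0.37 / (0.63·0.32) = 1.248.
Smallest integer k = 2.

2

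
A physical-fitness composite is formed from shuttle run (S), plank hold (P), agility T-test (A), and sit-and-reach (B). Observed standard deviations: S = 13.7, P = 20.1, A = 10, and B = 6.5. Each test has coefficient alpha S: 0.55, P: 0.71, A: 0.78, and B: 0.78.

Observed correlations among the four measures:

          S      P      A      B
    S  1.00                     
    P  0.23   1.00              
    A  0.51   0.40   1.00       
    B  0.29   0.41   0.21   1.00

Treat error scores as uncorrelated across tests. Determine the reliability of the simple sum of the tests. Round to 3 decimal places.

0.827

Var(S+P+A+B) = 13.7² + 20.1² + 10² + 6.5² + 2·[13.7·20.1·0.23 + 13.7·10·0.51 + 13.7·6.5·0.29 + 20.1·10·0.40 + 20.1·6.5·0.41 + 10·6.5·0.21] = 733.95 + 613.292 = 1347.24.
Because errors are independent across components, Cov(Tᵢ,Tⱼ) = Cov(Xᵢ,Xⱼ); the off-diagonal part of the true-score variance is the same as above.
True-score variance = [13.7²·0.55 + 20.1²·0.71 + 10²·0.78 + 6.5²·0.78] + 613.292 = 501.032 + 613.292 = 1114.32.
Reliability = 1114.32 / 1347.24 = 0.827.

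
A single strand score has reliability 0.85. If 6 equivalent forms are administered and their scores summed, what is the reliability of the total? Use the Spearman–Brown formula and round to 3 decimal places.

ρ_k = kρ / (1 + (k−1)ρ) = 6·0.85 / (1 + 5·0.85) = 5.100 / 5.250 = 0.971.

0.971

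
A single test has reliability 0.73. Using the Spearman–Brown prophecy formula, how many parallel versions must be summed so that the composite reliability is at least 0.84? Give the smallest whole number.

k ≥ ρ*(1−ρ₁)/(ρ₁(1−ρ*)) = 0.84·0.27 / (0.73·0.16) = 1.942.
Smallest integer k = 2.

2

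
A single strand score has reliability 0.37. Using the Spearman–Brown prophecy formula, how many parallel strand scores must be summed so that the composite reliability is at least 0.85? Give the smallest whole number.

10

k ≥ ρ*(1−ρ₁)/(ρ₁(1−ρ*)) = 0.85·0.63 / (0.37·0.15) = 9.649.
Smallest integer k = 10.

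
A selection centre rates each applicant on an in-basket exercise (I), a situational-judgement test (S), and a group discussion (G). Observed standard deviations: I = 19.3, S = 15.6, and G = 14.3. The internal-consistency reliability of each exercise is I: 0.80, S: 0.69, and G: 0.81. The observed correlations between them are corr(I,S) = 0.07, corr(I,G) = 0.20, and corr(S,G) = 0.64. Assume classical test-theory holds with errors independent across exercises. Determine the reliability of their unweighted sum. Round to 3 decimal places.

Var(I+S+G) = 19.3² + 15.6² + 14.3² + 2·[19.3·15.6·0.07 + 19.3·14.3·0.20 + 15.6·14.3·0.64] = 820.34 + 438.09 = 1258.43.
With uncorrelated errors the cross-covariances are all true-score covariance, so they carry over unchanged; only the diagonal terms shrink to ρᵢσᵢ².
True-score variance = [19.3²·0.80 + 15.6²·0.69 + 14.3²·0.81] + 438.09 = 631.547 + 438.09 = 1069.64.
Reliability = 1069.64 / 1258.43 = 0.850.

0.850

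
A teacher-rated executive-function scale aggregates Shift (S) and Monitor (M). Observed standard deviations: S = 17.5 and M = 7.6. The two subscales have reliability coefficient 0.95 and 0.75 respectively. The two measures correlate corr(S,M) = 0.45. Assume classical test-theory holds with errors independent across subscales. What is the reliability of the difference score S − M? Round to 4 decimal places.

Var(S−M) = 17.5² + 7.6² − 2·17.5·7.6·0.45 = 364.01 − 119.7 = 244.31.
Because errors are independent across components, Cov(Tᵢ,Tⱼ) = Cov(Xᵢ,Xⱼ); the off-diagonal part of the true-score variance is the same as above.
True-score variance = [17.5²·0.95 + 7.6²·0.75] − 119.7 = 334.257 − 119.7 = 214.558.
Reliability = 214.558 / 244.31 = 0.8782.

0.8782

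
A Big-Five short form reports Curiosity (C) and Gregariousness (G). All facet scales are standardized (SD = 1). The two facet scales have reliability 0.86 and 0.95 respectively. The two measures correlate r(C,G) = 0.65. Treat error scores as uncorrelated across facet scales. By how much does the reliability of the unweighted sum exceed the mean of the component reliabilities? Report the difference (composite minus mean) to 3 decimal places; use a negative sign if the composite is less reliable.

Var(sum) = 2 + 1.3 = 3.3; true-score variance = 1.81 + 1.3 = 3.11; composite reliability = 0.9424.
Mean component reliability = 0.9050.
Difference = 0.9424 − 0.9050 = 0.037.

0.037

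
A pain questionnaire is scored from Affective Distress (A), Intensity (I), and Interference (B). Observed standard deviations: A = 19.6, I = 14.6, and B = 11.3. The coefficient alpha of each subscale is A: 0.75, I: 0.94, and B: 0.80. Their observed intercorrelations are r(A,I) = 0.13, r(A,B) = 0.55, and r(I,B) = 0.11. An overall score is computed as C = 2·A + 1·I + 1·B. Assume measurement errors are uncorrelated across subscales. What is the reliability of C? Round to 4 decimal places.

Var(C) = 2²·19.6² + 14.6² + 11.3² + 2·[2·19.6·14.6·0.13 + 2·19.6·11.3·0.55 + 14.6·11.3·0.11] = 1877.49 + 672.355 = 2549.84.
Under uncorrelated errors the observed covariances equal the true-score covariances, so only the own-variance terms attenuate.
True-score variance = [2²·19.6²·0.75 + 14.6²·0.94 + 11.3²·0.80] + 672.355 = 1455 + 672.355 = 2127.36.
Reliability = 2127.36 / 2549.84 = 0.8343.

0.8343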